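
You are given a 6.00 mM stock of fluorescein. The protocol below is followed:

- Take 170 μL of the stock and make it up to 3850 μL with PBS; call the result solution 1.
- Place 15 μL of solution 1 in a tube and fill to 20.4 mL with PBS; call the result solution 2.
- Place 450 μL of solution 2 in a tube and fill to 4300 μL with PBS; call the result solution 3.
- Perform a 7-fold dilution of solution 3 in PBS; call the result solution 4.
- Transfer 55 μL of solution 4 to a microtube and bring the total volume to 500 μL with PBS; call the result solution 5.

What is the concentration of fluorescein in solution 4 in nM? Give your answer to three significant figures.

Step 1: 170 μL brought to 3850 μL → factor 3850/170 = 22.647
Step 2: 15 μL brought to 20.4 mL → factor 20400/15 = 1360
Step 3: 450 μL brought to 4300 μL → factor 4300/450 = 9.5556
Step 4: 7-fold → factor 7
Dilution factor through solution 4 = 22.647 × 1360 × 9.5556 × 7 = 2.0602 × 10^6
[solution 4] = 6.00 mM / 2.0602 × 10^6 = 2.912 × 10^-6 mM = 2.91 nM

2.91 nM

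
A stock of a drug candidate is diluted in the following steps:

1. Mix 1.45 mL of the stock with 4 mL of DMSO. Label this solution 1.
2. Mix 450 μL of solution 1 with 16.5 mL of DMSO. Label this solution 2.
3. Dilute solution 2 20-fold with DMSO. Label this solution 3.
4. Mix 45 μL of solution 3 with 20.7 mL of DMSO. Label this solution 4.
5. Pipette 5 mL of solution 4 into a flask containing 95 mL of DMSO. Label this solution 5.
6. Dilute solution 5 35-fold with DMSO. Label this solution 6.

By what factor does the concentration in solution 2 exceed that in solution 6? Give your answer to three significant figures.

Step 1: 1.45 mL + 4 mL = 5.45 mL total → factor 5.45/1.45 = 3.7586
Step 2: 450 μL + 16.5 mL = 16950 μL total → factor 16950/450 = 37.667
Step 3: 20-fold → factor 20
Step 4: 45 μL + 20.7 mL = 20745 μL total → factor 20745/45 = 461
Step 5: 5 mL + 95 mL = 100 mL total → factor 100/5 = 20
Step 6: 35-fold → factor 35
Dilution factor to solution 2 = 141.57; to solution 6 = 9.1372 × 10^8
[solution 2]/[solution 6] = (factor to solution 6)/(factor to solution 2) = 9.1372 × 10^8/141.57 = 6.45 × 10^6

6.45 × 10^6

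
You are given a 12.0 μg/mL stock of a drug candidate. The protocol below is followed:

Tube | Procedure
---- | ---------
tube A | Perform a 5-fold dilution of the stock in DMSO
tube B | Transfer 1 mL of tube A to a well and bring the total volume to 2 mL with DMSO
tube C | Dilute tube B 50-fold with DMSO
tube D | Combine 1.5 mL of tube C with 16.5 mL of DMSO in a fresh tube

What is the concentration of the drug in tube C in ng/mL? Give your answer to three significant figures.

24.0 ng/mL

Step 1: 5-fold → factor 5
Step 2: 1 mL brought to 2 mL → factor 2/1 = 2
Step 3: 50-fold → factor 50
Dilution factor through tube C = 5 × 2 × 50 = 500
[tube C] = 12.0 μg/mL / 500 = 0.02400 μg/mL = 24.0 ng/mL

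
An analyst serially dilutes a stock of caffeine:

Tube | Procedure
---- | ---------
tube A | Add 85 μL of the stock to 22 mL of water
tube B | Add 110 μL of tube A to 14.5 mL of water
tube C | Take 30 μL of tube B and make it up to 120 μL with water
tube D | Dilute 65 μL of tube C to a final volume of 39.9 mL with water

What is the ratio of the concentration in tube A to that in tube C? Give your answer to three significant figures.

531

Step 1: 85 μL + 22 mL = 22085 μL total → factor 22085/85 = 259.82
Step 2: 110 μL + 14.5 mL = 14610 μL total → factor 14610/110 = 132.82
Step 3: 30 μL brought to 120 μL → factor 120/30 = 4
Dilution factor to tube A = 259.82; to tube C = 1.3804 × 10^5
[tube A]/[tube C] = (factor to tube C)/(factor to tube A) = 1.3804 × 10^5/259.82 = 531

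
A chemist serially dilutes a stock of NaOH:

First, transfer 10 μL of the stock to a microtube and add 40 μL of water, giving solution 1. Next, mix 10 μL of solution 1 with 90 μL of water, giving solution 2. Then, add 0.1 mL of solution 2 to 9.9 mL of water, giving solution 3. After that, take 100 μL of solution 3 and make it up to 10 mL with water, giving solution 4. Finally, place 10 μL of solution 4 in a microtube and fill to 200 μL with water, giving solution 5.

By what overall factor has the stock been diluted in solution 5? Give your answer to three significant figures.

Step 1: 10 μL + 40 μL = 50 μL total → factor 50/10 = 5
Step 2: 10 μL + 90 μL = 100 μL total → factor 100/10 = 10
Step 3: 0.1 mL + 9.9 mL = 10 mL total → factor 10/0.1 = 100
Step 4: 100 μL brought to 10 mL → factor 10000/100 = 100
Step 5: 10 μL brought to 200 μL → factor 200/10 = 20
Overall dilution factor = 5 × 10 × 100 × 100 × 20 = 1 × 10^7

1.00 × 10^7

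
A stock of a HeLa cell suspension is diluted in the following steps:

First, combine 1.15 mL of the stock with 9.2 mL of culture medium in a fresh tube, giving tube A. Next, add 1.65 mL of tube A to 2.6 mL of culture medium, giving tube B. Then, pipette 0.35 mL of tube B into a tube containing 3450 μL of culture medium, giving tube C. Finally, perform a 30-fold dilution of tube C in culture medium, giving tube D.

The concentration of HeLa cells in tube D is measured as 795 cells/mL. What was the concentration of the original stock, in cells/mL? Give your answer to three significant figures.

Step 1: 1.15 mL + 9.2 mL = 10.35 mL total → factor 10.35/1.15 = 9
Step 2: 1.65 mL + 2.6 mL = 4.25 mL total → factor 4.25/1.65 = 2.5758
Step 3: 0.35 mL + 3450 μL = 3.8 mL total → factor 3.8/0.35 = 10.857
Step 4: 30-fold → factor 30
Overall dilution factor = 9 × 2.5758 × 10.857 × 30 = 7550.6
Stock = 795 cells/mL × 7550.6 = 6.00 × 10^6 cells/mL

6.00 × 10^6 cells/mL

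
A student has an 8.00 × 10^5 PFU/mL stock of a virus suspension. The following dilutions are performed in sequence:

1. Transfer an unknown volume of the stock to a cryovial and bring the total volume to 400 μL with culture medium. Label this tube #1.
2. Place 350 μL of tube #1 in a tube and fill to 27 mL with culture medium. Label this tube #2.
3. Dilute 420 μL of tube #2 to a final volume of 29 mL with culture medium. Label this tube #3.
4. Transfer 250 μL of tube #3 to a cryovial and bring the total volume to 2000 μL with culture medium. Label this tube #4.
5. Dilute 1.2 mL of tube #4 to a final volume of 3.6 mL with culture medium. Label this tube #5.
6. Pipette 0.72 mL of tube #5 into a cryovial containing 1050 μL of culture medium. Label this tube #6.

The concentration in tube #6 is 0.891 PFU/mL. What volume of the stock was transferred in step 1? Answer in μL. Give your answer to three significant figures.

Step 1: v brought to 400 μL → factor = 400 μL/v
Step 2: 350 μL brought to 27 mL → factor 27000/350 = 77.143
Step 3: 420 μL brought to 29 mL → factor 29000/420 = 69.048
Step 4: 250 μL brought to 2000 μL → factor 2000/250 = 8
Step 5: 1.2 mL brought to 3.6 mL → factor 3.6/1.2 = 3
Step 6: 0.72 mL + 1050 μL = 1.77 mL total → factor 1.77/0.72 = 2.4583
Product of known-step factors = 3.1427 × 10^5
Overall factor = 8.00 × 10^5 PFU/mL / (0.891 PFU/mL) = 8.9787 × 10^5
Step-1 factor = 8.9787 × 10^5 / 3.1427 × 10^5 = 2.857
v = 400 μL / 2.857 = 140 μL

140 μL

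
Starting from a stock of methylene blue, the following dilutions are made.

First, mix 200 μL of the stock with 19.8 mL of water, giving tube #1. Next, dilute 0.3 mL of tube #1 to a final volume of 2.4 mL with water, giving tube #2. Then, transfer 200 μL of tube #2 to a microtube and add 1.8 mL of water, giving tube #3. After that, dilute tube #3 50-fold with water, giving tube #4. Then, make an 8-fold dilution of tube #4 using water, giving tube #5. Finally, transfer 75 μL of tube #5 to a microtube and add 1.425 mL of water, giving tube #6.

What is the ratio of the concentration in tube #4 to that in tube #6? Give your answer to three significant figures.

160

Step 1: 200 μL + 19.8 mL = 20000 μL total → factor 20000/200 = 100
Step 2: 0.3 mL brought to 2.4 mL → factor 2.4/0.3 = 8
Step 3: 200 μL + 1.8 mL = 2000 μL total → factor 2000/200 = 10
Step 4: 50-fold → factor 50
Step 5: 8-fold → factor 8
Step 6: 75 μL + 1.425 mL = 1500 μL total → factor 1500/75 = 20
Dilution factor to tube #4 = 4 × 10^5; to tube #6 = 6.4 × 10^7
[tube #4]/[tube #6] = (factor to tube #6)/(factor to tube #4) = 6.4 × 10^7/4 × 10^5 = 160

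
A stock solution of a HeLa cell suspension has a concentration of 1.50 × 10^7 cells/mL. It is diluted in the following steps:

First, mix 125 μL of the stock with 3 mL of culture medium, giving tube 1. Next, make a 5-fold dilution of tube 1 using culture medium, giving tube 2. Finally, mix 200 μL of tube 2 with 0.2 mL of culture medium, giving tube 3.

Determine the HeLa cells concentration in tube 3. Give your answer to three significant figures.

6.00 × 10^4 cells/mL

Step 1: 125 μL + 3 mL = 3125 μL total → factor 3125/125 = 25
Step 2: 5-fold → factor 5
Step 3: 200 μL + 0.2 mL = 400 μL total → factor 400/200 = 2
Overall dilution factor = 25 × 5 × 2 = 250
Final = 1.50 × 10^7 cells/mL / 250 = 6.00 × 10^4 cells/mL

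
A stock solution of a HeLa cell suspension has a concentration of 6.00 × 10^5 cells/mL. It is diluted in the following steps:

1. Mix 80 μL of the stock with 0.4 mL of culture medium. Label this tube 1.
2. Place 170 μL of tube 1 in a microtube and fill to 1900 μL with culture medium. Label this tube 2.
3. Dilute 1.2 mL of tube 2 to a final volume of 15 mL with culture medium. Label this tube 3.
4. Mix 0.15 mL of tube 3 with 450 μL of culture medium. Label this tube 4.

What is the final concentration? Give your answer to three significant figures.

179 cells/mL

Step 1: 80 μL + 0.4 mL = 480 μL total → factor 480/80 = 6
Step 2: 170 μL brought to 1900 μL → factor 1900/170 = 11.176
Step 3: 1.2 mL brought to 15 mL → factor 15/1.2 = 12.5
Step 4: 0.15 mL + 450 μL = 0.6 mL total → factor 0.6/0.15 = 4
Overall dilution factor = 6 × 11.176 × 12.5 × 4 = 3352.9
Final = 6.00 × 10^5 cells/mL / 3352.9 = 179 cells/mL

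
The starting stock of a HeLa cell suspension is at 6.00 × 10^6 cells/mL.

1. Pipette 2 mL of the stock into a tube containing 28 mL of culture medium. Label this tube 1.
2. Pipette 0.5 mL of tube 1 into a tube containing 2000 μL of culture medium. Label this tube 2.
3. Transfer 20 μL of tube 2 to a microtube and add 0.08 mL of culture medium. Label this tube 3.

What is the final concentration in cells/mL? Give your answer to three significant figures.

1.60 × 10^4 cells/mL

Step 1: 2 mL + 28 mL = 30 mL total → factor 30/2 = 15
Step 2: 0.5 mL + 2000 μL = 2.5 mL total → factor 2.5/0.5 = 5
Step 3: 20 μL + 0.08 mL = 100 μL total → factor 100/20 = 5
Overall dilution factor = 15 × 5 × 5 = 375
Final = 6.00 × 10^6 cells/mL / 375 = 1.60 × 10^4 cells/mL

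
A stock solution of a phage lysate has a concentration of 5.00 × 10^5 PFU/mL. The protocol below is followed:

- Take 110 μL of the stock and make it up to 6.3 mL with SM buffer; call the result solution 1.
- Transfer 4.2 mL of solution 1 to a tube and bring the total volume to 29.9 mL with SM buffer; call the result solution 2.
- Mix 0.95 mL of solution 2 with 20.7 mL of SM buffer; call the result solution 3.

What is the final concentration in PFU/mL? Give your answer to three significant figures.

53.8 PFU/mL

Step 1: 110 μL brought to 6.3 mL → factor 6300/110 = 57.273
Step 2: 4.2 mL brought to 29.9 mL → factor 29.9/4.2 = 7.119
Step 3: 0.95 mL + 20.7 mL = 21.65 mL total → factor 21.65/0.95 = 22.789
Overall dilution factor = 57.273 × 7.119 × 22.789 = 9291.9
Final = 5.00 × 10^5 PFU/mL / 9291.9 = 53.8 PFU/mL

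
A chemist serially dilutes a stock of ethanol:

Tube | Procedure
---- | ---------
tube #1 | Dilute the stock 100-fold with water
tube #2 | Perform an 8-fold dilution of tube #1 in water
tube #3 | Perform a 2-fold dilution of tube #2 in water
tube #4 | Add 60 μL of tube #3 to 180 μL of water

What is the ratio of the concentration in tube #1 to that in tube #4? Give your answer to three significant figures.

64.0

Step 1: 100-fold → factor 100
Step 2: 8-fold → factor 8
Step 3: 2-fold → factor 2
Step 4: 60 μL + 180 μL = 240 μL total → factor 240/60 = 4
Dilution factor to tube #1 = 100; to tube #4 = 6400
[tube #1]/[tube #4] = (factor to tube #4)/(factor to tube #1) = 6400/100 = 64.0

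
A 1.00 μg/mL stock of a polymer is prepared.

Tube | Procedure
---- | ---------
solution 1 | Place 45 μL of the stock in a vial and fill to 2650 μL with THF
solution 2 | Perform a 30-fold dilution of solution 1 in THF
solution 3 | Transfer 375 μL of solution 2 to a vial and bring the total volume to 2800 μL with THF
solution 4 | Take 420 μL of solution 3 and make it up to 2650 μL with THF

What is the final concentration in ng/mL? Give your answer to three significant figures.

0.0120 ng/mL

Step 1: 45 μL brought to 2650 μL → factor 2650/45 = 58.889
Step 2: 30-fold → factor 30
Step 3: 375 μL brought to 2800 μL → factor 2800/375 = 7.4667
Step 4: 420 μL brought to 2650 μL → factor 2650/420 = 6.3095
Overall dilution factor = 58.889 × 30 × 7.4667 × 6.3095 = 83230
Final = 1.00 μg/mL / 83230 = 1.201 × 10^-5 μg/mL = 0.0120 ng/mL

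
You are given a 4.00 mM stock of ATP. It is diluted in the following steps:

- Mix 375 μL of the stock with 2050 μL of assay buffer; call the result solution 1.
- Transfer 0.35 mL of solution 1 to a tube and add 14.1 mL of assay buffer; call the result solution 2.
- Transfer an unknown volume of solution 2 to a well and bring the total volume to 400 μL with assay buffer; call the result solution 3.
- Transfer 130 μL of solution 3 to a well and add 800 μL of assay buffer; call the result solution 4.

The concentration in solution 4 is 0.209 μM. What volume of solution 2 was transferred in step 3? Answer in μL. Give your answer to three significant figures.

Step 1: 375 μL + 2050 μL = 2425 μL total → factor 2425/375 = 6.4667
Step 2: 0.35 mL + 14.1 mL = 14.45 mL total → factor 14.45/0.35 = 41.286
Step 3: v brought to 400 μL → factor = 400 μL/v
Step 4: 130 μL + 800 μL = 930 μL total → factor 930/130 = 7.1538
Product of known-step factors = 1909.9
Overall factor = 4.00 mM / (0.209 μM) = 19139
Step-3 factor = 19139 / 1909.9 = 10.021
v = 400 μL / 10.021 = 39.9 μL

39.9 μL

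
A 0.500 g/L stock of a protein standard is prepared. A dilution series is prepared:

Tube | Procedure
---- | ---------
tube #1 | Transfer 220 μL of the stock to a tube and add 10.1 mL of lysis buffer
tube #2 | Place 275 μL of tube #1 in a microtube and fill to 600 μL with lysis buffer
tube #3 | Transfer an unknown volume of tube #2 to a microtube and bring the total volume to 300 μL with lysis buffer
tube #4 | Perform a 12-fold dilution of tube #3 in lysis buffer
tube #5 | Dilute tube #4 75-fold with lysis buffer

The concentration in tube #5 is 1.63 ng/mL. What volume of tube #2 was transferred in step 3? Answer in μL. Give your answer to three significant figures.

90.1 μL

Step 1: 220 μL + 10.1 mL = 10320 μL total → factor 10320/220 = 46.909
Step 2: 275 μL brought to 600 μL → factor 600/275 = 2.1818
Step 3: v brought to 300 μL → factor = 300 μL/v
Step 4: 12-fold → factor 12
Step 5: 75-fold → factor 75
Product of known-step factors = 92112
Overall factor = 0.500 g/L / (1.63 ng/mL) = 3.0675 × 10^5
Step-3 factor = 3.0675 × 10^5 / 92112 = 3.3302
v = 300 μL / 3.3302 = 90.1 μL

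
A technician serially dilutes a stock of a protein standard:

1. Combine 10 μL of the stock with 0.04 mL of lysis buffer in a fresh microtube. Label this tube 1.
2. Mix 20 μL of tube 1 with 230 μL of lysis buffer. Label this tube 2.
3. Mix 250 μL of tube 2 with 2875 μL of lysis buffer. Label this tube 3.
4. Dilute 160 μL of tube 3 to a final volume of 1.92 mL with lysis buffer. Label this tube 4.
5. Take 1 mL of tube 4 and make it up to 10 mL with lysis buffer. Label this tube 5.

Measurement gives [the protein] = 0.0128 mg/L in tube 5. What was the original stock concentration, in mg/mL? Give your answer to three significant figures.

Step 1: 10 μL + 0.04 mL = 50 μL total → factor 50/10 = 5
Step 2: 20 μL + 230 μL = 250 μL total → factor 250/20 = 12.5
Step 3: 250 μL + 2875 μL = 3125 μL total → factor 3125/250 = 12.5
Step 4: 160 μL brought to 1.92 mL → factor 1920/160 = 12
Step 5: 1 mL brought to 10 mL → factor 10/1 = 10
Overall dilution factor = 5 × 12.5 × 12.5 × 12 × 10 = 93750
Stock = 0.0128 mg/L × 93750 = 1200 mg/L = 1.20 mg/mL

1.20 mg/mL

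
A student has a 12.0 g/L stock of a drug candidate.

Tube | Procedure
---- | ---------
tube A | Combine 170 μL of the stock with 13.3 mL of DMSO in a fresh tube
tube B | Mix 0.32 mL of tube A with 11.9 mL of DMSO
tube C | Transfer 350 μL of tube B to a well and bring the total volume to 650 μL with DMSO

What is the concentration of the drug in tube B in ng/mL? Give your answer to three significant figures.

Step 1: 170 μL + 13.3 mL = 13470 μL total → factor 13470/170 = 79.235
Step 2: 0.32 mL + 11.9 mL = 12.22 mL total → factor 12.22/0.32 = 38.188
Dilution factor through tube B = 79.235 × 38.188 = 3025.8
[tube B] = 12.0 g/L / 3025.8 = 0.003966 g/L = 3.97 × 10^3 ng/mL

3.97 × 10^3 ng/mL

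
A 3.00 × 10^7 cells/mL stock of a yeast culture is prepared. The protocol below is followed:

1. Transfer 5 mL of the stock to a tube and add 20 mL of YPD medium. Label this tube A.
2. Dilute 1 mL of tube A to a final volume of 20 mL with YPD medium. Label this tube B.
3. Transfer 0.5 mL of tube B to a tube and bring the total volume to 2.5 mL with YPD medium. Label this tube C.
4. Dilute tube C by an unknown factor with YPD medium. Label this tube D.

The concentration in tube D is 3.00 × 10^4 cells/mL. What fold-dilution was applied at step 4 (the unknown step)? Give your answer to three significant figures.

2.00-fold

Step 1: 5 mL + 20 mL = 25 mL total → factor 25/5 = 5
Step 2: 1 mL brought to 20 mL → factor 20/1 = 20
Step 3: 0.5 mL brought to 2.5 mL → factor 2.5/0.5 = 5
Step 4: unknown factor x
Product of known-step factors = 500
Overall factor = 3.00 × 10^7 cells/mL / (3.00 × 10^4 cells/mL) = 1000
x = 1000 / 500 = 2.00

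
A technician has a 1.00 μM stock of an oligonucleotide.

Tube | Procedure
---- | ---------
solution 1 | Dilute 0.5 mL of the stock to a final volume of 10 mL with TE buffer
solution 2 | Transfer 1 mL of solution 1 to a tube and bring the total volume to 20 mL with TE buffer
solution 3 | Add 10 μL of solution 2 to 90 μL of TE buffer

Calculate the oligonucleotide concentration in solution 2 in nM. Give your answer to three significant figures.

Step 1: 0.5 mL brought to 10 mL → factor 10/0.5 = 20
Step 2: 1 mL brought to 20 mL → factor 20/1 = 20
Dilution factor through solution 2 = 20 × 20 = 400
[solution 2] = 1.00 μM / 400 = 0.002500 μM = 2.50 nM

2.50 nM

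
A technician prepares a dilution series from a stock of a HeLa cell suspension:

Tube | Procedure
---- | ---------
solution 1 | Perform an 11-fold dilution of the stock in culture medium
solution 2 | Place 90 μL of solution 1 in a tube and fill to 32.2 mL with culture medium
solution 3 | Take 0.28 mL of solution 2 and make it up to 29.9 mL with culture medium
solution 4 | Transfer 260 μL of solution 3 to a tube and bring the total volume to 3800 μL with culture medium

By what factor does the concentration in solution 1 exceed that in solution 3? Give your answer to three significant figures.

3.82 × 10^4

Step 1: 11-fold → factor 11
Step 2: 90 μL brought to 32.2 mL → factor 32200/90 = 357.78
Step 3: 0.28 mL brought to 29.9 mL → factor 29.9/0.28 = 106.79
Dilution factor to solution 1 = 11; to solution 3 = 4.2026 × 10^5
[solution 1]/[solution 3] = (factor to solution 3)/(factor to solution 1) = 4.2026 × 10^5/11 = 3.82 × 10^4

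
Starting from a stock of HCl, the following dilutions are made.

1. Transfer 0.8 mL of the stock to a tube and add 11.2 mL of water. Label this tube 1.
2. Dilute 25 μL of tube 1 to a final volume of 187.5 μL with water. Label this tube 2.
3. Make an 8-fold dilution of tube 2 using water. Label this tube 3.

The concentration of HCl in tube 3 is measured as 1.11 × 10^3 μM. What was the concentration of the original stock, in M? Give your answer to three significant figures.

0.999 M

Step 1: 0.8 mL + 11.2 mL = 12 mL total → factor 12/0.8 = 15
Step 2: 25 μL brought to 187.5 μL → factor 187.5/25 = 7.5
Step 3: 8-fold → factor 8
Overall dilution factor = 15 × 7.5 × 8 = 900
Stock = 1.11 × 10^3 μM × 900 = 9.990 × 10^5 μM = 0.999 M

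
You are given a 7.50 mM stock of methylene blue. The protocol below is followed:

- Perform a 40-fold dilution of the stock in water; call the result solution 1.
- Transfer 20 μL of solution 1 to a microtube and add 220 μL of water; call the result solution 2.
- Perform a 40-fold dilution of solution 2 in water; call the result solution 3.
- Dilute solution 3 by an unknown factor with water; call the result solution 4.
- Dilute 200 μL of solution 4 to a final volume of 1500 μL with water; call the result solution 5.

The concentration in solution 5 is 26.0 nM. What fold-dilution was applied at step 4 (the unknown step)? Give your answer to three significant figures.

2.00-fold

Step 1: 40-fold → factor 40
Step 2: 20 μL + 220 μL = 240 μL total → factor 240/20 = 12
Step 3: 40-fold → factor 40
Step 4: unknown factor x
Step 5: 200 μL brought to 1500 μL → factor 1500/200 = 7.5
Product of known-step factors = 1.44 × 10^5
Overall factor = 7.50 mM / (26.0 nM) = 2.8846 × 10^5
x = 2.8846 × 10^5 / 1.44 × 10^5 = 2.00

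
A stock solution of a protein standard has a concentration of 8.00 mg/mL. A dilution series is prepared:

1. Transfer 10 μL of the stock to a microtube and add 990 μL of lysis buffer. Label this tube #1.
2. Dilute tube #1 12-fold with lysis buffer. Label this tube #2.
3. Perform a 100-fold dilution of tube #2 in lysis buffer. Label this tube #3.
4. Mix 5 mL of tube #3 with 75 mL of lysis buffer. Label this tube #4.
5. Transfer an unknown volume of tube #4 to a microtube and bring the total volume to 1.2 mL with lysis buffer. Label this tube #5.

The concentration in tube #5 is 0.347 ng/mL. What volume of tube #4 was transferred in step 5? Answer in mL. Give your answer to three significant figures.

0.0999 mL

Step 1: 10 μL + 990 μL = 1000 μL total → factor 1000/10 = 100
Step 2: 12-fold → factor 12
Step 3: 100-fold → factor 100
Step 4: 5 mL + 75 mL = 80 mL total → factor 80/5 = 16
Step 5: v brought to 1.2 mL → factor = 1.2 mL/v
Product of known-step factors = 1.92 × 10^6
Overall factor = 8.00 mg/mL / (0.347 ng/mL) = 2.3055 × 10^7
Step-5 factor = 2.3055 × 10^7 / 1.92 × 10^6 = 12.008
v = 1.2 mL / 12.008 = 0.0999 mL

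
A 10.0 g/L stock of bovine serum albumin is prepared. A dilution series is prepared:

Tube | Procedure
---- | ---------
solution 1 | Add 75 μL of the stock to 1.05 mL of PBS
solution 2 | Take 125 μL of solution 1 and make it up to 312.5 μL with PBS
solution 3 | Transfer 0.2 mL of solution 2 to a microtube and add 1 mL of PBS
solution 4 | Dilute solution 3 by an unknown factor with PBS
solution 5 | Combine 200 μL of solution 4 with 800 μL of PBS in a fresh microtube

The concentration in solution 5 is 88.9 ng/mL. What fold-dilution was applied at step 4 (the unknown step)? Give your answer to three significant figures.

Step 1: 75 μL + 1.05 mL = 1125 μL total → factor 1125/75 = 15
Step 2: 125 μL brought to 312.5 μL → factor 312.5/125 = 2.5
Step 3: 0.2 mL + 1 mL = 1.2 mL total → factor 1.2/0.2 = 6
Step 4: unknown factor x
Step 5: 200 μL + 800 μL = 1000 μL total → factor 1000/200 = 5
Product of known-step factors = 1125
Overall factor = 10.0 g/L / (88.9 ng/mL) = 1.1249 × 10^5
x = 1.1249 × 10^5 / 1125 = 100

100-fold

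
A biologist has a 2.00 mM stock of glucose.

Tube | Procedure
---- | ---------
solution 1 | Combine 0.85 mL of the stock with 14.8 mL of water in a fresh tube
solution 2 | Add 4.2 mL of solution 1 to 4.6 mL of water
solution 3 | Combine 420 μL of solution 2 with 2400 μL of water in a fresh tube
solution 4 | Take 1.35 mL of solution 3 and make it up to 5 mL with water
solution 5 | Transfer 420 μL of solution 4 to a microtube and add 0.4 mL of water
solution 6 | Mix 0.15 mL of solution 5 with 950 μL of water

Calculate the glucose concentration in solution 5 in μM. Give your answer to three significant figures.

1.07 μM

Step 1: 0.85 mL + 14.8 mL = 15.65 mL total → factor 15.65/0.85 = 18.412
Step 2: 4.2 mL + 4.6 mL = 8.8 mL total → factor 8.8/4.2 = 2.0952
Step 3: 420 μL + 2400 μL = 2820 μL total → factor 2820/420 = 6.7143
Step 4: 1.35 mL brought to 5 mL → factor 5/1.35 = 3.7037
Step 5: 420 μL + 0.4 mL = 820 μL total → factor 820/420 = 1.9524
Dilution factor through solution 5 = 18.412 × 2.0952 × 6.7143 × 3.7037 × 1.9524 = 1873
[solution 5] = 2.00 mM / 1873 = 0.001068 mM = 1.07 μM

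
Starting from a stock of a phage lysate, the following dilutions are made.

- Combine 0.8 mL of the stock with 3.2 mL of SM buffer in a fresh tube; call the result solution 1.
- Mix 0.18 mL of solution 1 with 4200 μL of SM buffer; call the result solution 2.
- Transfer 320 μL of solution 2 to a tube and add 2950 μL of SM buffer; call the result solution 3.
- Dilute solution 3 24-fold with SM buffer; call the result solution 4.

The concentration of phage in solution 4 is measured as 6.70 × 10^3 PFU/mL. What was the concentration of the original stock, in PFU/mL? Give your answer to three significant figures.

Step 1: 0.8 mL + 3.2 mL = 4 mL total → factor 4/0.8 = 5
Step 2: 0.18 mL + 4200 μL = 4.38 mL total → factor 4.38/0.18 = 24.333
Step 3: 320 μL + 2950 μL = 3270 μL total → factor 3270/320 = 10.219
Step 4: 24-fold → factor 24
Overall dilution factor = 5 × 24.333 × 10.219 × 24 = 29839
Stock = 6.70 × 10^3 PFU/mL × 29839 = 2.00 × 10^8 PFU/mL

2.00 × 10^8 PFU/mL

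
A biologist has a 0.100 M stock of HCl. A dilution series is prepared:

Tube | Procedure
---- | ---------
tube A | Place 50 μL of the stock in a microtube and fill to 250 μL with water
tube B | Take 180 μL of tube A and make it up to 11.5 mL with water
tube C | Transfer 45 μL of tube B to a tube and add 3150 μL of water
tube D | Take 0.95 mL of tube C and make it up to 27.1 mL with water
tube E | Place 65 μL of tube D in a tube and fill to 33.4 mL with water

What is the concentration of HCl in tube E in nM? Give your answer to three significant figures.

0.301 nM

Step 1: 50 μL brought to 250 μL → factor 250/50 = 5
Step 2: 180 μL brought to 11.5 mL → factor 11500/180 = 63.889
Step 3: 45 μL + 3150 μL = 3195 μL total → factor 3195/45 = 71
Step 4: 0.95 mL brought to 27.1 mL → factor 27.1/0.95 = 28.526
Step 5: 65 μL brought to 33.4 mL → factor 33400/65 = 513.85
Overall dilution factor = 5 × 63.889 × 71 × 28.526 × 513.85 = 3.3245 × 10^8
Final = 0.100 M / 3.3245 × 10^8 = 3.008 × 10^-10 M = 0.301 nM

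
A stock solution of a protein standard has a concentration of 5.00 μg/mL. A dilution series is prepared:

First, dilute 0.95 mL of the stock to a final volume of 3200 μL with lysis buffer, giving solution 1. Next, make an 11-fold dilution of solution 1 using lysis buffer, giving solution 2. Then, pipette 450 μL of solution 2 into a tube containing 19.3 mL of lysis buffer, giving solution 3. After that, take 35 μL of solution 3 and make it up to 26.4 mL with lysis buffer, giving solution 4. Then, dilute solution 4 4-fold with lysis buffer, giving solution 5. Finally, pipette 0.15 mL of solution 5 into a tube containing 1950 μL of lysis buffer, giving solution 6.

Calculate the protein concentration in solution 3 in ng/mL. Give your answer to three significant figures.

Step 1: 0.95 mL brought to 3200 μL → factor 3.2/0.95 = 3.3684
Step 2: 11-fold → factor 11
Step 3: 450 μL + 19.3 mL = 19750 μL total → factor 19750/450 = 43.889
Dilution factor through solution 3 = 3.3684 × 11 × 43.889 = 1626.2
[solution 3] = 5.00 μg/mL / 1626.2 = 0.003075 μg/mL = 3.07 ng/mL

3.07 ng/mL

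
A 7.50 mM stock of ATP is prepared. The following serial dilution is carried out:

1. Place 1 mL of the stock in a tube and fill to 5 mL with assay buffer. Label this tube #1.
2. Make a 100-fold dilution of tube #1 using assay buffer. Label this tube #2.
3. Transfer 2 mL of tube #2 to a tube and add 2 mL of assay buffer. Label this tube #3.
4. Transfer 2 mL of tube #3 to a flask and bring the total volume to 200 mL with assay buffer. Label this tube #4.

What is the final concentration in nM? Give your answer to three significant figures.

75.0 nM

Step 1: 1 mL brought to 5 mL → factor 5/1 = 5
Step 2: 100-fold → factor 100
Step 3: 2 mL + 2 mL = 4 mL total → factor 4/2 = 2
Step 4: 2 mL brought to 200 mL → factor 200/2 = 100
Overall dilution factor = 5 × 100 × 2 × 100 = 1 × 10^5
Final = 7.50 mM / 1 × 10^5 = 7.500 × 10^-5 mM = 75.0 nM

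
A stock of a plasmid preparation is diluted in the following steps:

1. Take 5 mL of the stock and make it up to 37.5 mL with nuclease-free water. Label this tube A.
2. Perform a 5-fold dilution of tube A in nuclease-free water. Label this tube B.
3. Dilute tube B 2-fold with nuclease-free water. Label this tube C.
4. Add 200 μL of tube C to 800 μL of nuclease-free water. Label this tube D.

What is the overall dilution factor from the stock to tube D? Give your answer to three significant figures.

375

Step 1: 5 mL brought to 37.5 mL → factor 37.5/5 = 7.5
Step 2: 5-fold → factor 5
Step 3: 2-fold → factor 2
Step 4: 200 μL + 800 μL = 1000 μL total → factor 1000/200 = 5
Overall dilution factor = 7.5 × 5 × 2 × 5 = 375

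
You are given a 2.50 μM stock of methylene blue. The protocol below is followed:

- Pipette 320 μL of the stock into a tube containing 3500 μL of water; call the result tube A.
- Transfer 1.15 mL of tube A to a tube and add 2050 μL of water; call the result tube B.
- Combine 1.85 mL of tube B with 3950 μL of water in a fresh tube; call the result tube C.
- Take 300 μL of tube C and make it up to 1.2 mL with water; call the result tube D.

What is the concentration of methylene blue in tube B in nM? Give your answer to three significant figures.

Step 1: 320 μL + 3500 μL = 3820 μL total → factor 3820/320 = 11.938
Step 2: 1.15 mL + 2050 μL = 3.2 mL total → factor 3.2/1.15 = 2.7826
Dilution factor through tube B = 11.938 × 2.7826 = 33.217
[tube B] = 2.50 μM / 33.217 = 0.07526 μM = 75.3 nM

75.3 nM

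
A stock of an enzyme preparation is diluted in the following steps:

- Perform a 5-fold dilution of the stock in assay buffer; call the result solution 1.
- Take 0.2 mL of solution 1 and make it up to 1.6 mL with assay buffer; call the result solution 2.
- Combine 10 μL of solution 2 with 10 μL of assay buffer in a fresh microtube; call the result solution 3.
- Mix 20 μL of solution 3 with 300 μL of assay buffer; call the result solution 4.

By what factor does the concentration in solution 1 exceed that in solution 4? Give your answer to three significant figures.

Step 1: 5-fold → factor 5
Step 2: 0.2 mL brought to 1.6 mL → factor 1.6/0.2 = 8
Step 3: 10 μL + 10 μL = 20 μL total → factor 20/10 = 2
Step 4: 20 μL + 300 μL = 320 μL total → factor 320/20 = 16
Dilution factor to solution 1 = 5; to solution 4 = 1280
[solution 1]/[solution 4] = (factor to solution 4)/(factor to solution 1) = 1280/5 = 256

256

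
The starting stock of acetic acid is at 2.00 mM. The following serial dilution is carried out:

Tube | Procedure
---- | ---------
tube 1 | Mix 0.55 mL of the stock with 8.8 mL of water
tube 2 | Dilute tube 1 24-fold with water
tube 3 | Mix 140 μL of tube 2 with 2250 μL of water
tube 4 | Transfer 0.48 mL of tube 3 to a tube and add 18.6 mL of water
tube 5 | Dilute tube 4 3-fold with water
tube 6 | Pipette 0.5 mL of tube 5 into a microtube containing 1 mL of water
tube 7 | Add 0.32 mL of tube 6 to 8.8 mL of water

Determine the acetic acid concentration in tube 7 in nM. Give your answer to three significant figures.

Step 1: 0.55 mL + 8.8 mL = 9.35 mL total → factor 9.35/0.55 = 17
Step 2: 24-fold → factor 24
Step 3: 140 μL + 2250 μL = 2390 μL total → factor 2390/140 = 17.071
Step 4: 0.48 mL + 18.6 mL = 19.08 mL total → factor 19.08/0.48 = 39.75
Step 5: 3-fold → factor 3
Step 6: 0.5 mL + 1 mL = 1.5 mL total → factor 1.5/0.5 = 3
Step 7: 0.32 mL + 8.8 mL = 9.12 mL total → factor 9.12/0.32 = 28.5
Overall dilution factor = 17 × 24 × 17.071 × 39.75 × 3 × 3 × 28.5 = 7.1016 × 10^7
Final = 2.00 mM / 7.1016 × 10^7 = 2.816 × 10^-8 mM = 0.0282 nM

0.0282 nM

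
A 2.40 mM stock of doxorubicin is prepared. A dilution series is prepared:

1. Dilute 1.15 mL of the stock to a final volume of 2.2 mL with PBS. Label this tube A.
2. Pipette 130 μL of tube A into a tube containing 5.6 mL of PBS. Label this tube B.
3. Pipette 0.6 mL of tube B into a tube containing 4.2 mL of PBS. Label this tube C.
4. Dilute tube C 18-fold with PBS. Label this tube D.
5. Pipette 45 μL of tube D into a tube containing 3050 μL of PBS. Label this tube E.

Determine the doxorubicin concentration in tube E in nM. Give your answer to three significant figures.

2.87 nM

Step 1: 1.15 mL brought to 2.2 mL → factor 2.2/1.15 = 1.913
Step 2: 130 μL + 5.6 mL = 5730 μL total → factor 5730/130 = 44.077
Step 3: 0.6 mL + 4.2 mL = 4.8 mL total → factor 4.8/0.6 = 8
Step 4: 18-fold → factor 18
Step 5: 45 μL + 3050 μL = 3095 μL total → factor 3095/45 = 68.778
Overall dilution factor = 1.913 × 44.077 × 8 × 18 × 68.778 = 8.3512 × 10^5
Final = 2.40 mM / 8.3512 × 10^5 = 2.874 × 10^-6 mM = 2.87 nM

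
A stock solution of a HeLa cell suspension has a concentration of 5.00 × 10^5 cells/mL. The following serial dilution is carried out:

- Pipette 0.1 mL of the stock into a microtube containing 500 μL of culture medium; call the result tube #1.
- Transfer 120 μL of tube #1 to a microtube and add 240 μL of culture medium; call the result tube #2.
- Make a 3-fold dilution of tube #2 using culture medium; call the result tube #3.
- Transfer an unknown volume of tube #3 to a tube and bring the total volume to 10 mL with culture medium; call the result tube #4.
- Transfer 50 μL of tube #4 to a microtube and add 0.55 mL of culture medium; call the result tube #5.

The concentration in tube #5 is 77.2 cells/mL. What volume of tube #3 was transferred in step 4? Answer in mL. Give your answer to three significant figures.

Step 1: 0.1 mL + 500 μL = 0.6 mL total → factor 0.6/0.1 = 6
Step 2: 120 μL + 240 μL = 360 μL total → factor 360/120 = 3
Step 3: 3-fold → factor 3
Step 4: v brought to 10 mL → factor = 10 mL/v
Step 5: 50 μL + 0.55 mL = 600 μL total → factor 600/50 = 12
Product of known-step factors = 648
Overall factor = 5.00 × 10^5 cells/mL / (77.2 cells/mL) = 6476.7
Step-4 factor = 6476.7 / 648 = 9.9949
v = 10 mL / 9.9949 = 1.00 mL

1.00 mL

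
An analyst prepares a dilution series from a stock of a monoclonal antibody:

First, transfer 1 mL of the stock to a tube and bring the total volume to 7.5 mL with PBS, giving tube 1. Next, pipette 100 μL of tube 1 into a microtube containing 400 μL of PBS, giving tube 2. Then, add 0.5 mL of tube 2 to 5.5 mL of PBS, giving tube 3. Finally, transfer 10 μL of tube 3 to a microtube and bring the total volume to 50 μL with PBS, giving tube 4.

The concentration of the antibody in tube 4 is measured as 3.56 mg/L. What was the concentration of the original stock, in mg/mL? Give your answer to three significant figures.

Step 1: 1 mL brought to 7.5 mL → factor 7.5/1 = 7.5
Step 2: 100 μL + 400 μL = 500 μL total → factor 500/100 = 5
Step 3: 0.5 mL + 5.5 mL = 6 mL total → factor 6/0.5 = 12
Step 4: 10 μL brought to 50 μL → factor 50/10 = 5
Overall dilution factor = 7.5 × 5 × 12 × 5 = 2250
Stock = 3.56 mg/L × 2250 = 8010 mg/L = 8.01 mg/mL

8.01 mg/mL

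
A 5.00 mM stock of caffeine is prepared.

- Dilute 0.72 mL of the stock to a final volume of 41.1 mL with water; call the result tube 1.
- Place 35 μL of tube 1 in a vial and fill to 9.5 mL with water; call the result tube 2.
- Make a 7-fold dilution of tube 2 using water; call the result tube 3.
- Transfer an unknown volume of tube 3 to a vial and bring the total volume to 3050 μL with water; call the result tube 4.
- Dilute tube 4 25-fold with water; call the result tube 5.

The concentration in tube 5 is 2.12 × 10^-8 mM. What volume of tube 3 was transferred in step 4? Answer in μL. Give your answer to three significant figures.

Step 1: 0.72 mL brought to 41.1 mL → factor 41.1/0.72 = 57.083
Step 2: 35 μL brought to 9.5 mL → factor 9500/35 = 271.43
Step 3: 7-fold → factor 7
Step 4: v brought to 3050 μL → factor = 3050 μL/v
Step 5: 25-fold → factor 25
Product of known-step factors = 2.7115 × 10^6
Overall factor = 5.00 mM / (2.12 × 10^-8 mM) = 2.3585 × 10^8
Step-4 factor = 2.3585 × 10^8 / 2.7115 × 10^6 = 86.982
v = 3050 μL / 86.982 = 35.1 μL

35.1 μL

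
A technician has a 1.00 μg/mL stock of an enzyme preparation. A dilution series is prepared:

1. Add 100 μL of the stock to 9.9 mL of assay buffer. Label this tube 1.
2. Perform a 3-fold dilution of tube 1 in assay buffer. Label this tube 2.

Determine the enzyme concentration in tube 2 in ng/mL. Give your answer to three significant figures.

Step 1: 100 μL + 9.9 mL = 10000 μL total → factor 10000/100 = 100
Step 2: 3-fold → factor 3
Overall dilution factor = 100 × 3 = 300
Final = 1.00 μg/mL / 300 = 0.003333 μg/mL = 3.33 ng/mL

3.33 ng/mL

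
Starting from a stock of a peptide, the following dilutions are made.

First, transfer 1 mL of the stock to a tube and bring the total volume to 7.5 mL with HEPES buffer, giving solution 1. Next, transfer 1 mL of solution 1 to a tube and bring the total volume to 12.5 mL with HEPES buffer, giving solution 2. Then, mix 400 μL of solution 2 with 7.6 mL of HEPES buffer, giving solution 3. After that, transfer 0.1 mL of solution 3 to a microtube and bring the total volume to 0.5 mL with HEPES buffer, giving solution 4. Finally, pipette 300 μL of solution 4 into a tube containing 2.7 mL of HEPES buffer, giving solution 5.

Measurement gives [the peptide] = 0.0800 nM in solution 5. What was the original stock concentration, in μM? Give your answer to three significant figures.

7.50 μM

Step 1: 1 mL brought to 7.5 mL → factor 7.5/1 = 7.5
Step 2: 1 mL brought to 12.5 mL → factor 12.5/1 = 12.5
Step 3: 400 μL + 7.6 mL = 8000 μL total → factor 8000/400 = 20
Step 4: 0.1 mL brought to 0.5 mL → factor 0.5/0.1 = 5
Step 5: 300 μL + 2.7 mL = 3000 μL total → factor 3000/300 = 10
Overall dilution factor = 7.5 × 12.5 × 20 × 5 × 10 = 93750
Stock = 0.0800 nM × 93750 = 7500 nM = 7.50 μM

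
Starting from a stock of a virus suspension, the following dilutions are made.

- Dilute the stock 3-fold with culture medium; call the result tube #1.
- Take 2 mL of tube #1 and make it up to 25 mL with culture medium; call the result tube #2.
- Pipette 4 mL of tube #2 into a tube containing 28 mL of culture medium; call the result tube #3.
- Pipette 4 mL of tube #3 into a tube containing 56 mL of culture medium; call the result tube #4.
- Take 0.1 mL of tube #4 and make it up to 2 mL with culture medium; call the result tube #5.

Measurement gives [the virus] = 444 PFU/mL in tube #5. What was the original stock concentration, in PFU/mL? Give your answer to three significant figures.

4.00 × 10^7 PFU/mL

Step 1: 3-fold → factor 3
Step 2: 2 mL brought to 25 mL → factor 25/2 = 12.5
Step 3: 4 mL + 28 mL = 32 mL total → factor 32/4 = 8
Step 4: 4 mL + 56 mL = 60 mL total → factor 60/4 = 15
Step 5: 0.1 mL brought to 2 mL → factor 2/0.1 = 20
Overall dilution factor = 3 × 12.5 × 8 × 15 × 20 = 90000
Stock = 444 PFU/mL × 90000 = 4.00 × 10^7 PFU/mL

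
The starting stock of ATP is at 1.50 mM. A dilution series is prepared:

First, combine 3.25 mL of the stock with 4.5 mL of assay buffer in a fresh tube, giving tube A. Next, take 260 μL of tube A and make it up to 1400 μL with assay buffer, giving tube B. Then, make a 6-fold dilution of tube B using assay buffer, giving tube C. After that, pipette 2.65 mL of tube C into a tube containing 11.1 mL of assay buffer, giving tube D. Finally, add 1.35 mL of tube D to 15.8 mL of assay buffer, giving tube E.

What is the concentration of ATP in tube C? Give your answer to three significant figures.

Step 1: 3.25 mL + 4.5 mL = 7.75 mL total → factor 7.75/3.25 = 2.3846
Step 2: 260 μL brought to 1400 μL → factor 1400/260 = 5.3846
Step 3: 6-fold → factor 6
Dilution factor through tube C = 2.3846 × 5.3846 × 6 = 77.041
[tube C] = 1.50 mM / 77.041 = 0.0195 mM

0.0195 mM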